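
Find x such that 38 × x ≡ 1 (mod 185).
112

gcd(38, 185) = 1, so the inverse exists.
Extended Euclidean algorithm on (185, 38):
185 = 4 × 38 + 33  ⟹  33 = (1)·185 + (-4)·38
38 = 1 × 33 + 5  ⟹  5 = (-1)·185 + (5)·38
33 = 6 × 5 + 3  ⟹  3 = (7)·185 + (-34)·38
5 = 1 × 3 + 2  ⟹  2 = (-8)·185 + (39)·38
3 = 1 × 2 + 1  ⟹  1 = (15)·185 + (-73)·38
So (-73)·38 ≡ 1 (mod 185), i.e. 38^(-1) ≡ -73 ≡ 112 (mod 185).
Check: 38 × 112 = 4256 ≡ 1 (mod 185)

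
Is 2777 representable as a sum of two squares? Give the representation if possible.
29² + 44² (a=29, b=44)

Factorization: 2777 = 2777
By Fermat: n is sum of two squares iff every prime p ≡ 3 (mod 4) appears to even power.
All primes ≡ 3 (mod 4) appear to even power.
Search a = 0, 1, 2, … for 2777 - a² a perfect square: first hit at a = 29: 2777 - 841 = 1936 = 44².
2777 = 29² + 44² = 841 + 1936 ✓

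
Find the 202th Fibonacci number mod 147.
76

Matrix identity: Q^n = [[F_(n+1), F_n], [F_n, F_(n-1)]] with Q = [[1,1],[1,0]].
n = 202 = 11001010₂. Square-and-multiply, entries mod 147:
Q^1 = [[1,1],[1,0]]
Q^3 = (Q^1)²·Q = [[3,2],[2,1]]
Q^6 = (Q^3)² = [[13,8],[8,5]]
Q^12 = (Q^6)² = [[86,144],[144,89]]
Q^25 = (Q^12)²·Q = [[118,55],[55,63]]
Q^50 = (Q^25)² = [[44,106],[106,85]]
Q^101 = (Q^50)²·Q = [[92,89],[89,3]]
Q^202 = (Q^101)² = [[68,76],[76,139]]
F_202 mod 147 = Q^202[0][1] = 76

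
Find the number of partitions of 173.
362326859895

p(n) counts ways to write n as a sum of positive integers (order ignored).
Euler's pentagonal recurrence: p(k) = p(k-1) + p(k-2) - p(k-5) - p(k-7) + p(k-12) + p(k-15) - ... (offsets j(3j∓1)/2, signs ++--, p(0)=1, p(<0)=0).
DP table for k = 0..172: p(0)=1, p(1)=1, p(2)=2, p(3)=3, p(4)=5, p(5)=7, p(6)=11, p(7)=15, p(8)=22, p(9)=30, p(10)=42, p(11)=56, p(12)=77, p(13)=101, p(14)=135, p(15)=176, p(16)=231, p(17)=297, p(18)=385, p(19)=490, p(20)=627, p(21)=792, p(22)=1002, p(23)=1255, p(24)=1575, p(25)=1958, p(26)=2436, p(27)=3010, p(28)=3718, p(29)=4565, p(30)=5604, p(31)=6842, p(32)=8349, p(33)=10143, p(34)=12310, p(35)=14883, p(36)=17977, p(37)=21637, p(38)=26015, p(39)=31185, p(40)=37338, p(41)=44583, p(42)=53174, p(43)=63261, p(44)=75175, p(45)=89134, p(46)=105558, p(47)=124754, p(48)=147273, p(49)=173525, p(50)=204226, p(51)=239943, p(52)=281589, p(53)=329931, p(54)=386155, p(55)=451276, p(56)=526823, p(57)=614154, p(58)=715220, p(59)=831820, p(60)=966467, p(61)=1121505, p(62)=1300156, p(63)=1505499, p(64)=1741630, p(65)=2012558, p(66)=2323520, p(67)=2679689, p(68)=3087735, p(69)=3554345, p(70)=4087968, p(71)=4697205, p(72)=5392783, p(73)=6185689, p(74)=7089500, p(75)=8118264, p(76)=9289091, p(77)=10619863, p(78)=12132164, p(79)=13848650, p(80)=15796476, p(81)=18004327, p(82)=20506255, p(83)=23338469, p(84)=26543660, p(85)=30167357, p(86)=34262962, p(87)=38887673, p(88)=44108109, p(89)=49995925, p(90)=56634173, p(91)=64112359, p(92)=72533807, p(93)=82010177, p(94)=92669720, p(95)=104651419, p(96)=118114304, p(97)=133230930, p(98)=150198136, p(99)=169229875, p(100)=190569292, p(101)=214481126, p(102)=241265379, p(103)=271248950, p(104)=304801365, p(105)=342325709, p(106)=384276336, p(107)=431149389, p(108)=483502844, p(109)=541946240, p(110)=607163746, p(111)=679903203, p(112)=761002156, p(113)=851376628, p(114)=952050665, p(115)=1064144451, p(116)=1188908248, p(117)=1327710076, p(118)=1482074143, p(119)=1653668665, p(120)=1844349560, p(121)=2056148051, p(122)=2291320912, p(123)=2552338241, p(124)=2841940500, p(125)=3163127352, p(126)=3519222692, p(127)=3913864295, p(128)=4351078600, p(129)=4835271870, p(130)=5371315400, p(131)=5964539504, p(132)=6620830889, p(133)=7346629512, p(134)=8149040695, p(135)=9035836076, p(136)=10015581680, p(137)=11097645016, p(138)=12292341831, p(139)=13610949895, p(140)=15065878135, p(141)=16670689208, p(142)=18440293320, p(143)=20390982757, p(144)=22540654445, p(145)=24908858009, p(146)=27517052599, p(147)=30388671978, p(148)=33549419497, p(149)=37027355200, p(150)=40853235313, p(151)=45060624582, p(152)=49686288421, p(153)=54770336324, p(154)=60356673280, p(155)=66493182097, p(156)=73232243759, p(157)=80630964769, p(158)=88751778802, p(159)=97662728555, p(160)=107438159466, p(161)=118159068427, p(162)=129913904637, p(163)=142798995930, p(164)=156919475295, p(165)=172389800255, p(166)=189334822579, p(167)=207890420102, p(168)=228204732751, p(169)=250438925115, p(170)=274768617130, p(171)=301384802048, p(172)=330495499613.
Final step: p(173) = p(172) + p(171) - p(168) - p(166) + p(161) + p(158) - p(151) - p(147) + p(138) + p(133) - p(122) - p(116) + p(103) + p(96) - p(81) - p(73) + p(56) + p(47) - p(28) - p(18)
= 330495499613 + 301384802048 - 228204732751 - 189334822579 + 118159068427 + 88751778802 - 45060624582 - 30388671978 + 12292341831 + 7346629512 - 2291320912 - 1188908248 + 271248950 + 118114304 - 18004327 - 6185689 + 526823 + 124754 - 3718 - 385
= 362326859895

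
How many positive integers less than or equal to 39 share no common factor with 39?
24

39 = 3 × 13
φ(n) = n × ∏(1 - 1/p) for each prime p dividing n
φ(39) = 39 × (1 - 1/3) × (1 - 1/13) = 24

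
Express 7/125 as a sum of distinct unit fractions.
1/18 + 1/2250

Greedy algorithm:
7/125: ceiling(125/7) = 18, use 1/18
1/2250: ceiling(2250/1) = 2250, use 1/2250
Result: 7/125 = 1/18 + 1/2250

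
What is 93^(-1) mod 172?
37

gcd(93, 172) = 1, so the inverse exists.
Extended Euclidean algorithm on (172, 93):
172 = 1 × 93 + 79  ⟹  79 = (1)·172 + (-1)·93
93 = 1 × 79 + 14  ⟹  14 = (-1)·172 + (2)·93
79 = 5 × 14 + 9  ⟹  9 = (6)·172 + (-11)·93
14 = 1 × 9 + 5  ⟹  5 = (-7)·172 + (13)·93
9 = 1 × 5 + 4  ⟹  4 = (13)·172 + (-24)·93
5 = 1 × 4 + 1  ⟹  1 = (-20)·172 + (37)·93
So (37)·93 ≡ 1 (mod 172), i.e. 93^(-1) ≡ 37 (mod 172).
Check: 93 × 37 = 3441 ≡ 1 (mod 172)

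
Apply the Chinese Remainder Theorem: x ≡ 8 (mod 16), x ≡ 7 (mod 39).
280

Using Chinese Remainder Theorem:
M = 16 × 39 = 624
M1 = 39, M2 = 16
y1 = 39^(-1) mod 16 = 7
y2 = 16^(-1) mod 39 = 22
x = (8×39×7 + 7×16×22) mod 624 = 280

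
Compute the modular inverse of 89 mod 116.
73

gcd(89, 116) = 1, so the inverse exists.
Extended Euclidean algorithm on (116, 89):
116 = 1 × 89 + 27  ⟹  27 = (1)·116 + (-1)·89
89 = 3 × 27 + 8  ⟹  8 = (-3)·116 + (4)·89
27 = 3 × 8 + 3  ⟹  3 = (10)·116 + (-13)·89
8 = 2 × 3 + 2  ⟹  2 = (-23)·116 + (30)·89
3 = 1 × 2 + 1  ⟹  1 = (33)·116 + (-43)·89
So (-43)·89 ≡ 1 (mod 116), i.e. 89^(-1) ≡ -43 ≡ 73 (mod 116).
Check: 89 × 73 = 6497 ≡ 1 (mod 116)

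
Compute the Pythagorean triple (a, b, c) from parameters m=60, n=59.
(119, 7080, 7081)

Euclid's formula: a = m² - n², b = 2mn, c = m² + n²
m = 60, n = 59
a = 60² - 59² = 3600 - 3481 = 119
b = 2 × 60 × 59 = 7080
c = 60² + 59² = 3600 + 3481 = 7081
Verification: 119² + 7080² = 14161 + 50126400 = 50140561 = 7081² ✓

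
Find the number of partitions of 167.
207890420102

p(n) counts ways to write n as a sum of positive integers (order ignored).
Euler's pentagonal recurrence: p(k) = p(k-1) + p(k-2) - p(k-5) - p(k-7) + p(k-12) + p(k-15) - ... (offsets j(3j∓1)/2, signs ++--, p(0)=1, p(<0)=0).
DP table for k = 0..166: p(0)=1, p(1)=1, p(2)=2, p(3)=3, p(4)=5, p(5)=7, p(6)=11, p(7)=15, p(8)=22, p(9)=30, p(10)=42, p(11)=56, p(12)=77, p(13)=101, p(14)=135, p(15)=176, p(16)=231, p(17)=297, p(18)=385, p(19)=490, p(20)=627, p(21)=792, p(22)=1002, p(23)=1255, p(24)=1575, p(25)=1958, p(26)=2436, p(27)=3010, p(28)=3718, p(29)=4565, p(30)=5604, p(31)=6842, p(32)=8349, p(33)=10143, p(34)=12310, p(35)=14883, p(36)=17977, p(37)=21637, p(38)=26015, p(39)=31185, p(40)=37338, p(41)=44583, p(42)=53174, p(43)=63261, p(44)=75175, p(45)=89134, p(46)=105558, p(47)=124754, p(48)=147273, p(49)=173525, p(50)=204226, p(51)=239943, p(52)=281589, p(53)=329931, p(54)=386155, p(55)=451276, p(56)=526823, p(57)=614154, p(58)=715220, p(59)=831820, p(60)=966467, p(61)=1121505, p(62)=1300156, p(63)=1505499, p(64)=1741630, p(65)=2012558, p(66)=2323520, p(67)=2679689, p(68)=3087735, p(69)=3554345, p(70)=4087968, p(71)=4697205, p(72)=5392783, p(73)=6185689, p(74)=7089500, p(75)=8118264, p(76)=9289091, p(77)=10619863, p(78)=12132164, p(79)=13848650, p(80)=15796476, p(81)=18004327, p(82)=20506255, p(83)=23338469, p(84)=26543660, p(85)=30167357, p(86)=34262962, p(87)=38887673, p(88)=44108109, p(89)=49995925, p(90)=56634173, p(91)=64112359, p(92)=72533807, p(93)=82010177, p(94)=92669720, p(95)=104651419, p(96)=118114304, p(97)=133230930, p(98)=150198136, p(99)=169229875, p(100)=190569292, p(101)=214481126, p(102)=241265379, p(103)=271248950, p(104)=304801365, p(105)=342325709, p(106)=384276336, p(107)=431149389, p(108)=483502844, p(109)=541946240, p(110)=607163746, p(111)=679903203, p(112)=761002156, p(113)=851376628, p(114)=952050665, p(115)=1064144451, p(116)=1188908248, p(117)=1327710076, p(118)=1482074143, p(119)=1653668665, p(120)=1844349560, p(121)=2056148051, p(122)=2291320912, p(123)=2552338241, p(124)=2841940500, p(125)=3163127352, p(126)=3519222692, p(127)=3913864295, p(128)=4351078600, p(129)=4835271870, p(130)=5371315400, p(131)=5964539504, p(132)=6620830889, p(133)=7346629512, p(134)=8149040695, p(135)=9035836076, p(136)=10015581680, p(137)=11097645016, p(138)=12292341831, p(139)=13610949895, p(140)=15065878135, p(141)=16670689208, p(142)=18440293320, p(143)=20390982757, p(144)=22540654445, p(145)=24908858009, p(146)=27517052599, p(147)=30388671978, p(148)=33549419497, p(149)=37027355200, p(150)=40853235313, p(151)=45060624582, p(152)=49686288421, p(153)=54770336324, p(154)=60356673280, p(155)=66493182097, p(156)=73232243759, p(157)=80630964769, p(158)=88751778802, p(159)=97662728555, p(160)=107438159466, p(161)=118159068427, p(162)=129913904637, p(163)=142798995930, p(164)=156919475295, p(165)=172389800255, p(166)=189334822579.
Final step: p(167) = p(166) + p(165) - p(162) - p(160) + p(155) + p(152) - p(145) - p(141) + p(132) + p(127) - p(116) - p(110) + p(97) + p(90) - p(75) - p(67) + p(50) + p(41) - p(22) - p(12)
= 189334822579 + 172389800255 - 129913904637 - 107438159466 + 66493182097 + 49686288421 - 24908858009 - 16670689208 + 6620830889 + 3913864295 - 1188908248 - 607163746 + 133230930 + 56634173 - 8118264 - 2679689 + 204226 + 44583 - 1002 - 77
= 207890420102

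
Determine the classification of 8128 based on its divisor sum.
perfect

Proper divisors of 8128: sum = 1 + 2 + 4 + 8 + 16 + 32 + 64 + 127 + 254 + 508 + 1016 + 2032 + 4064 = 8128
Since 8128 = 8128, 8128 is perfect.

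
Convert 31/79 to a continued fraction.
[0; 2, 1, 1, 4, 1, 2]

Euclidean algorithm steps:
31 = 0 × 79 + 31
79 = 2 × 31 + 17
31 = 1 × 17 + 14
17 = 1 × 14 + 3
14 = 4 × 3 + 2
3 = 1 × 2 + 1
2 = 2 × 1 + 0
Continued fraction: [0; 2, 1, 1, 4, 1, 2]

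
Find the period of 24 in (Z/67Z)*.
11

67 is prime, so ord(24) divides φ(67) = 66.
Divisors of 66: 1, 2, 3, 6, 11, 22, 33, 66.
Repeated squaring: 24^1 ≡ 24, 24^2 ≡ 40, 24^4 ≡ 59, 24^8 ≡ 64, 24^16 ≡ 9, 24^32 ≡ 14, 24^64 ≡ 62 (mod 67).
Test 24^d mod 67 for each divisor d in increasing order:
24^1 ≡ 24
24^2 ≡ 40
24^3 = 24^2·24^1 ≡ 22
24^6 = 24^4·24^2 ≡ 15
24^11 = 24^8·24^2·24^1 ≡ 1  ← first divisor giving 1
The order is 11.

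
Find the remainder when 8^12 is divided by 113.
30

Repeated squaring. Binary of 12 = 1100.
8^1 ≡ 8 (mod 113); 8^2 ≡ 64 (mod 113); 8^4 ≡ 28 (mod 113); 8^8 ≡ 106 (mod 113)
8^12 = 8^4 × 8^8 ≡ 30 (mod 113)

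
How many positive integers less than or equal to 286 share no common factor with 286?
120

286 = 2 × 11 × 13
φ(n) = n × ∏(1 - 1/p) for each prime p dividing n
φ(286) = 286 × (1 - 1/2) × (1 - 1/11) × (1 - 1/13) = 120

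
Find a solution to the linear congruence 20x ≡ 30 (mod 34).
x ≡ 10 (mod 17)

gcd(20, 34) = 2, which divides 30, so solutions exist.
Divide through by 2: 10x ≡ 15 (mod 17).
Find 10^(-1) mod 17 by the extended Euclidean algorithm:
17 = 1 × 10 + 7  ⟹  7 = (1)·17 + (-1)·10
10 = 1 × 7 + 3  ⟹  3 = (-1)·17 + (2)·10
7 = 2 × 3 + 1  ⟹  1 = (3)·17 + (-5)·10
So (-5)·10 ≡ 1 (mod 17), i.e. 10^(-1) ≡ -5 ≡ 12 (mod 17).
x ≡ 12 × 15 = 180 ≡ 10 (mod 17).
Check: 20 × 10 = 200 ≡ 30 (mod 34).
x ≡ 10 (mod 17), giving 2 solutions mod 34.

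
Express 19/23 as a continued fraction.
[0; 1, 4, 1, 3]

Euclidean algorithm steps:
19 = 0 × 23 + 19
23 = 1 × 19 + 4
19 = 4 × 4 + 3
4 = 1 × 3 + 1
3 = 3 × 1 + 0
Continued fraction: [0; 1, 4, 1, 3]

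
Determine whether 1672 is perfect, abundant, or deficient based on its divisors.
abundant

Proper divisors of 1672: sum = 1 + 2 + 4 + 8 + 11 + 19 + 22 + 38 + 44 + 76 + 88 + 152 + 209 + 418 + 836 = 1928
Since 1928 > 1672, 1672 is abundant.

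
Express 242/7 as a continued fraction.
[34; 1, 1, 3]

Euclidean algorithm steps:
242 = 34 × 7 + 4
7 = 1 × 4 + 3
4 = 1 × 3 + 1
3 = 3 × 1 + 0
Continued fraction: [34; 1, 1, 3]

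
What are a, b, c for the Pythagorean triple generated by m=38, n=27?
(715, 2052, 2173)

Euclid's formula: a = m² - n², b = 2mn, c = m² + n²
m = 38, n = 27
a = 38² - 27² = 1444 - 729 = 715
b = 2 × 38 × 27 = 2052
c = 38² + 27² = 1444 + 729 = 2173
Verification: 715² + 2052² = 511225 + 4210704 = 4721929 = 2173² ✓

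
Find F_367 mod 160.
93

Matrix identity: Q^n = [[F_(n+1), F_n], [F_n, F_(n-1)]] with Q = [[1,1],[1,0]].
n = 367 = 101101111₂. Square-and-multiply, entries mod 160:
Q^1 = [[1,1],[1,0]]
Q^2 = (Q^1)² = [[2,1],[1,1]]
Q^5 = (Q^2)²·Q = [[8,5],[5,3]]
Q^11 = (Q^5)²·Q = [[144,89],[89,55]]
Q^22 = (Q^11)² = [[17,111],[111,66]]
Q^45 = (Q^22)²·Q = [[63,130],[130,93]]
Q^91 = (Q^45)²·Q = [[29,69],[69,120]]
Q^183 = (Q^91)²·Q = [[43,2],[2,41]]
Q^367 = (Q^183)²·Q = [[101,93],[93,8]]
F_367 mod 160 = Q^367[0][1] = 93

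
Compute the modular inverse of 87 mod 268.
191

gcd(87, 268) = 1, so the inverse exists.
Extended Euclidean algorithm on (268, 87):
268 = 3 × 87 + 7  ⟹  7 = (1)·268 + (-3)·87
87 = 12 × 7 + 3  ⟹  3 = (-12)·268 + (37)·87
7 = 2 × 3 + 1  ⟹  1 = (25)·268 + (-77)·87
So (-77)·87 ≡ 1 (mod 268), i.e. 87^(-1) ≡ -77 ≡ 191 (mod 268).
Check: 87 × 191 = 16617 ≡ 1 (mod 268)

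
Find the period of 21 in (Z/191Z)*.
190

191 is prime, so ord(21) divides φ(191) = 190.
Divisors of 190: 1, 2, 5, 10, 19, 38, 95, 190.
Repeated squaring: 21^1 ≡ 21, 21^2 ≡ 59, 21^4 ≡ 43, 21^8 ≡ 130, 21^16 ≡ 92, 21^32 ≡ 60, 21^64 ≡ 162, 21^128 ≡ 77 (mod 191).
Test 21^d mod 191 for each divisor d in increasing order:
21^1 ≡ 21
21^2 ≡ 59
21^5 = 21^4·21^1 ≡ 139
21^10 = 21^8·21^2 ≡ 30
21^19 = 21^16·21^2·21^1 ≡ 152
21^38 = 21^32·21^4·21^2 ≡ 184
21^95 = 21^64·21^16·21^8·21^4·21^2·21^1 ≡ 190
21^190 = 21^128·21^32·21^16·21^8·21^4·21^2 ≡ 1  ← first divisor giving 1
The order is 190.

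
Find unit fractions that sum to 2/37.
1/19 + 1/703

Greedy algorithm:
2/37: ceiling(37/2) = 19, use 1/19
1/703: ceiling(703/1) = 703, use 1/703
Result: 2/37 = 1/19 + 1/703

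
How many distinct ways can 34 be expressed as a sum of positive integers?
12310

p(n) counts ways to write n as a sum of positive integers (order ignored).
Euler's pentagonal recurrence: p(k) = p(k-1) + p(k-2) - p(k-5) - p(k-7) + p(k-12) + p(k-15) - ... (offsets j(3j∓1)/2, signs ++--, p(0)=1, p(<0)=0).
DP table for k = 0..33: p(0)=1, p(1)=1, p(2)=2, p(3)=3, p(4)=5, p(5)=7, p(6)=11, p(7)=15, p(8)=22, p(9)=30, p(10)=42, p(11)=56, p(12)=77, p(13)=101, p(14)=135, p(15)=176, p(16)=231, p(17)=297, p(18)=385, p(19)=490, p(20)=627, p(21)=792, p(22)=1002, p(23)=1255, p(24)=1575, p(25)=1958, p(26)=2436, p(27)=3010, p(28)=3718, p(29)=4565, p(30)=5604, p(31)=6842, p(32)=8349, p(33)=10143.
Final step: p(34) = p(33) + p(32) - p(29) - p(27) + p(22) + p(19) - p(12) - p(8)
= 10143 + 8349 - 4565 - 3010 + 1002 + 490 - 77 - 22
= 12310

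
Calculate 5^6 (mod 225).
100

Repeated squaring. Binary of 6 = 110.
5^1 ≡ 5 (mod 225); 5^2 ≡ 25 (mod 225); 5^4 ≡ 175 (mod 225)
5^6 = 5^2 × 5^4 ≡ 100 (mod 225)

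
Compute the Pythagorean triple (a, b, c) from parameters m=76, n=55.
(2751, 8360, 8801)

Euclid's formula: a = m² - n², b = 2mn, c = m² + n²
m = 76, n = 55
a = 76² - 55² = 5776 - 3025 = 2751
b = 2 × 76 × 55 = 8360
c = 76² + 55² = 5776 + 3025 = 8801
Verification: 2751² + 8360² = 7568001 + 69889600 = 77457601 = 8801² ✓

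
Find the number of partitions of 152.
49686288421

p(n) counts ways to write n as a sum of positive integers (order ignored).
Euler's pentagonal recurrence: p(k) = p(k-1) + p(k-2) - p(k-5) - p(k-7) + p(k-12) + p(k-15) - ... (offsets j(3j∓1)/2, signs ++--, p(0)=1, p(<0)=0).
DP table for k = 0..151: p(0)=1, p(1)=1, p(2)=2, p(3)=3, p(4)=5, p(5)=7, p(6)=11, p(7)=15, p(8)=22, p(9)=30, p(10)=42, p(11)=56, p(12)=77, p(13)=101, p(14)=135, p(15)=176, p(16)=231, p(17)=297, p(18)=385, p(19)=490, p(20)=627, p(21)=792, p(22)=1002, p(23)=1255, p(24)=1575, p(25)=1958, p(26)=2436, p(27)=3010, p(28)=3718, p(29)=4565, p(30)=5604, p(31)=6842, p(32)=8349, p(33)=10143, p(34)=12310, p(35)=14883, p(36)=17977, p(37)=21637, p(38)=26015, p(39)=31185, p(40)=37338, p(41)=44583, p(42)=53174, p(43)=63261, p(44)=75175, p(45)=89134, p(46)=105558, p(47)=124754, p(48)=147273, p(49)=173525, p(50)=204226, p(51)=239943, p(52)=281589, p(53)=329931, p(54)=386155, p(55)=451276, p(56)=526823, p(57)=614154, p(58)=715220, p(59)=831820, p(60)=966467, p(61)=1121505, p(62)=1300156, p(63)=1505499, p(64)=1741630, p(65)=2012558, p(66)=2323520, p(67)=2679689, p(68)=3087735, p(69)=3554345, p(70)=4087968, p(71)=4697205, p(72)=5392783, p(73)=6185689, p(74)=7089500, p(75)=8118264, p(76)=9289091, p(77)=10619863, p(78)=12132164, p(79)=13848650, p(80)=15796476, p(81)=18004327, p(82)=20506255, p(83)=23338469, p(84)=26543660, p(85)=30167357, p(86)=34262962, p(87)=38887673, p(88)=44108109, p(89)=49995925, p(90)=56634173, p(91)=64112359, p(92)=72533807, p(93)=82010177, p(94)=92669720, p(95)=104651419, p(96)=118114304, p(97)=133230930, p(98)=150198136, p(99)=169229875, p(100)=190569292, p(101)=214481126, p(102)=241265379, p(103)=271248950, p(104)=304801365, p(105)=342325709, p(106)=384276336, p(107)=431149389, p(108)=483502844, p(109)=541946240, p(110)=607163746, p(111)=679903203, p(112)=761002156, p(113)=851376628, p(114)=952050665, p(115)=1064144451, p(116)=1188908248, p(117)=1327710076, p(118)=1482074143, p(119)=1653668665, p(120)=1844349560, p(121)=2056148051, p(122)=2291320912, p(123)=2552338241, p(124)=2841940500, p(125)=3163127352, p(126)=3519222692, p(127)=3913864295, p(128)=4351078600, p(129)=4835271870, p(130)=5371315400, p(131)=5964539504, p(132)=6620830889, p(133)=7346629512, p(134)=8149040695, p(135)=9035836076, p(136)=10015581680, p(137)=11097645016, p(138)=12292341831, p(139)=13610949895, p(140)=15065878135, p(141)=16670689208, p(142)=18440293320, p(143)=20390982757, p(144)=22540654445, p(145)=24908858009, p(146)=27517052599, p(147)=30388671978, p(148)=33549419497, p(149)=37027355200, p(150)=40853235313, p(151)=45060624582.
Final step: p(152) = p(151) + p(150) - p(147) - p(145) + p(140) + p(137) - p(130) - p(126) + p(117) + p(112) - p(101) - p(95) + p(82) + p(75) - p(60) - p(52) + p(35) + p(26) - p(7)
= 45060624582 + 40853235313 - 30388671978 - 24908858009 + 15065878135 + 11097645016 - 5371315400 - 3519222692 + 1327710076 + 761002156 - 214481126 - 104651419 + 20506255 + 8118264 - 966467 - 281589 + 14883 + 2436 - 15
= 49686288421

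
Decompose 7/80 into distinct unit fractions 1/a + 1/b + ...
1/12 + 1/240

Greedy algorithm:
7/80: ceiling(80/7) = 12, use 1/12
1/240: ceiling(240/1) = 240, use 1/240
Result: 7/80 = 1/12 + 1/240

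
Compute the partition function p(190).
1667727404093

p(n) counts ways to write n as a sum of positive integers (order ignored).
Euler's pentagonal recurrence: p(k) = p(k-1) + p(k-2) - p(k-5) - p(k-7) + p(k-12) + p(k-15) - ... (offsets j(3j∓1)/2, signs ++--, p(0)=1, p(<0)=0).
DP table for k = 0..189: p(0)=1, p(1)=1, p(2)=2, p(3)=3, p(4)=5, p(5)=7, p(6)=11, p(7)=15, p(8)=22, p(9)=30, p(10)=42, p(11)=56, p(12)=77, p(13)=101, p(14)=135, p(15)=176, p(16)=231, p(17)=297, p(18)=385, p(19)=490, p(20)=627, p(21)=792, p(22)=1002, p(23)=1255, p(24)=1575, p(25)=1958, p(26)=2436, p(27)=3010, p(28)=3718, p(29)=4565, p(30)=5604, p(31)=6842, p(32)=8349, p(33)=10143, p(34)=12310, p(35)=14883, p(36)=17977, p(37)=21637, p(38)=26015, p(39)=31185, p(40)=37338, p(41)=44583, p(42)=53174, p(43)=63261, p(44)=75175, p(45)=89134, p(46)=105558, p(47)=124754, p(48)=147273, p(49)=173525, p(50)=204226, p(51)=239943, p(52)=281589, p(53)=329931, p(54)=386155, p(55)=451276, p(56)=526823, p(57)=614154, p(58)=715220, p(59)=831820, p(60)=966467, p(61)=1121505, p(62)=1300156, p(63)=1505499, p(64)=1741630, p(65)=2012558, p(66)=2323520, p(67)=2679689, p(68)=3087735, p(69)=3554345, p(70)=4087968, p(71)=4697205, p(72)=5392783, p(73)=6185689, p(74)=7089500, p(75)=8118264, p(76)=9289091, p(77)=10619863, p(78)=12132164, p(79)=13848650, p(80)=15796476, p(81)=18004327, p(82)=20506255, p(83)=23338469, p(84)=26543660, p(85)=30167357, p(86)=34262962, p(87)=38887673, p(88)=44108109, p(89)=49995925, p(90)=56634173, p(91)=64112359, p(92)=72533807, p(93)=82010177, p(94)=92669720, p(95)=104651419, p(96)=118114304, p(97)=133230930, p(98)=150198136, p(99)=169229875, p(100)=190569292, p(101)=214481126, p(102)=241265379, p(103)=271248950, p(104)=304801365, p(105)=342325709, p(106)=384276336, p(107)=431149389, p(108)=483502844, p(109)=541946240, p(110)=607163746, p(111)=679903203, p(112)=761002156, p(113)=851376628, p(114)=952050665, p(115)=1064144451, p(116)=1188908248, p(117)=1327710076, p(118)=1482074143, p(119)=1653668665, p(120)=1844349560, p(121)=2056148051, p(122)=2291320912, p(123)=2552338241, p(124)=2841940500, p(125)=3163127352, p(126)=3519222692, p(127)=3913864295, p(128)=4351078600, p(129)=4835271870, p(130)=5371315400, p(131)=5964539504, p(132)=6620830889, p(133)=7346629512, p(134)=8149040695, p(135)=9035836076, p(136)=10015581680, p(137)=11097645016, p(138)=12292341831, p(139)=13610949895, p(140)=15065878135, p(141)=16670689208, p(142)=18440293320, p(143)=20390982757, p(144)=22540654445, p(145)=24908858009, p(146)=27517052599, p(147)=30388671978, p(148)=33549419497, p(149)=37027355200, p(150)=40853235313, p(151)=45060624582, p(152)=49686288421, p(153)=54770336324, p(154)=60356673280, p(155)=66493182097, p(156)=73232243759, p(157)=80630964769, p(158)=88751778802, p(159)=97662728555, p(160)=107438159466, p(161)=118159068427, p(162)=129913904637, p(163)=142798995930, p(164)=156919475295, p(165)=172389800255, p(166)=189334822579, p(167)=207890420102, p(168)=228204732751, p(169)=250438925115, p(170)=274768617130, p(171)=301384802048, p(172)=330495499613, p(173)=362326859895, p(174)=397125074750, p(175)=435157697830, p(176)=476715857290, p(177)=522115831195, p(178)=571701605655, p(179)=625846753120, p(180)=684957390936, p(181)=749474411781, p(182)=819876908323, p(183)=896684817527, p(184)=980462880430, p(185)=1071823774337, p(186)=1171432692373, p(187)=1280011042268, p(188)=1398341745571, p(189)=1527273599625.
Final step: p(190) = p(189) + p(188) - p(185) - p(183) + p(178) + p(175) - p(168) - p(164) + p(155) + p(150) - p(139) - p(133) + p(120) + p(113) - p(98) - p(90) + p(73) + p(64) - p(45) - p(35) + p(14) + p(3)
= 1527273599625 + 1398341745571 - 1071823774337 - 896684817527 + 571701605655 + 435157697830 - 228204732751 - 156919475295 + 66493182097 + 40853235313 - 13610949895 - 7346629512 + 1844349560 + 851376628 - 150198136 - 56634173 + 6185689 + 1741630 - 89134 - 14883 + 135 + 3
= 1667727404093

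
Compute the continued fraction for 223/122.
[1; 1, 4, 1, 4, 4]

Euclidean algorithm steps:
223 = 1 × 122 + 101
122 = 1 × 101 + 21
101 = 4 × 21 + 17
21 = 1 × 17 + 4
17 = 4 × 4 + 1
4 = 4 × 1 + 0
Continued fraction: [1; 1, 4, 1, 4, 4]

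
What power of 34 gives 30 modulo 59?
41

Baby-step giant-step with step n = ⌈√59⌉ = 8.
Baby steps 34^j mod 59 (j:value) for j=0..7: 0:1, 1:34, 2:35, 3:10, 4:45, 5:55, 6:41, 7:37.
Giant-step multiplier: 34^(-8) ≡ 34^(58-8) = 34^50 ≡ 28 (mod 59).
Giant steps γ_i = 30·28^i mod 59: γ_0=30, γ_1=14, γ_2=38, γ_3=2, γ_4=56, γ_5=34 (in table at j=1).
x = i·n + j = 5·8 + 1 = 41.
Check: 34^41 ≡ 30 (mod 59).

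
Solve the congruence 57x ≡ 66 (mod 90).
x ≡ 28 (mod 30)

gcd(57, 90) = 3, which divides 66, so solutions exist.
Divide through by 3: 19x ≡ 22 (mod 30).
Find 19^(-1) mod 30 by the extended Euclidean algorithm:
30 = 1 × 19 + 11  ⟹  11 = (1)·30 + (-1)·19
19 = 1 × 11 + 8  ⟹  8 = (-1)·30 + (2)·19
11 = 1 × 8 + 3  ⟹  3 = (2)·30 + (-3)·19
8 = 2 × 3 + 2  ⟹  2 = (-5)·30 + (8)·19
3 = 1 × 2 + 1  ⟹  1 = (7)·30 + (-11)·19
So (-11)·19 ≡ 1 (mod 30), i.e. 19^(-1) ≡ -11 ≡ 19 (mod 30).
x ≡ 19 × 22 = 418 ≡ 28 (mod 30).
Check: 57 × 28 = 1596 ≡ 66 (mod 90).
x ≡ 28 (mod 30), giving 3 solutions mod 90.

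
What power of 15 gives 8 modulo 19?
15

Baby-step giant-step with step n = ⌈√19⌉ = 5.
Baby steps 15^j mod 19 (j:value) for j=0..4: 0:1, 1:15, 2:16, 3:12, 4:9.
Giant-step multiplier: 15^(-5) ≡ 15^(18-5) = 15^13 ≡ 10 (mod 19).
Giant steps γ_i = 8·10^i mod 19: γ_0=8, γ_1=4, γ_2=2, γ_3=1 (in table at j=0).
x = i·n + j = 3·5 + 0 = 15.
Check: 15^15 ≡ 8 (mod 19).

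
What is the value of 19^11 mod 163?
122

Repeated squaring. Binary of 11 = 1011.
19^1 ≡ 19 (mod 163); 19^2 ≡ 35 (mod 163); 19^4 ≡ 84 (mod 163); 19^8 ≡ 47 (mod 163)
19^11 = 19^1 × 19^2 × 19^8 ≡ 122 (mod 163)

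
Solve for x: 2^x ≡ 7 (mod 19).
6

Baby-step giant-step with step n = ⌈√19⌉ = 5.
Baby steps 2^j mod 19 (j:value) for j=0..4: 0:1, 1:2, 2:4, 3:8, 4:16.
Giant-step multiplier: 2^(-5) ≡ 2^(18-5) = 2^13 ≡ 3 (mod 19).
Giant steps γ_i = 7·3^i mod 19: γ_0=7, γ_1=2 (in table at j=1).
x = i·n + j = 1·5 + 1 = 6.
Check: 2^6 ≡ 7 (mod 19).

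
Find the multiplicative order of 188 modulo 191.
190

191 is prime, so ord(188) divides φ(191) = 190.
Divisors of 190: 1, 2, 5, 10, 19, 38, 95, 190.
Repeated squaring: 188^1 ≡ 188, 188^2 ≡ 9, 188^4 ≡ 81, 188^8 ≡ 67, 188^16 ≡ 96, 188^32 ≡ 48, 188^64 ≡ 12, 188^128 ≡ 144 (mod 191).
Test 188^d mod 191 for each divisor d in increasing order:
188^1 ≡ 188
188^2 ≡ 9
188^5 = 188^4·188^1 ≡ 139
188^10 = 188^8·188^2 ≡ 30
188^19 = 188^16·188^2·188^1 ≡ 82
188^38 = 188^32·188^4·188^2 ≡ 39
188^95 = 188^64·188^16·188^8·188^4·188^2·188^1 ≡ 190
188^190 = 188^128·188^32·188^16·188^8·188^4·188^2 ≡ 1  ← first divisor giving 1
The order is 190.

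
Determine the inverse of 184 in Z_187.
62

gcd(184, 187) = 1, so the inverse exists.
Extended Euclidean algorithm on (187, 184):
187 = 1 × 184 + 3  ⟹  3 = (1)·187 + (-1)·184
184 = 61 × 3 + 1  ⟹  1 = (-61)·187 + (62)·184
So (62)·184 ≡ 1 (mod 187), i.e. 184^(-1) ≡ 62 (mod 187).
Check: 184 × 62 = 11408 ≡ 1 (mod 187)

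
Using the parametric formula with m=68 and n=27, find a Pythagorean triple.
(3895, 3672, 5353)

Euclid's formula: a = m² - n², b = 2mn, c = m² + n²
m = 68, n = 27
a = 68² - 27² = 4624 - 729 = 3895
b = 2 × 68 × 27 = 3672
c = 68² + 27² = 4624 + 729 = 5353
Verification: 3895² + 3672² = 15171025 + 13483584 = 28654609 = 5353² ✓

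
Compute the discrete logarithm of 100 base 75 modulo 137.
102

Baby-step giant-step with step n = ⌈√137⌉ = 12.
Baby steps 75^j mod 137 (j:value) for j=0..11: 0:1, 1:75, 2:8, 3:52, 4:64, 5:5, 6:101, 7:40, 8:123, 9:46, 10:25, 11:94.
Giant-step multiplier: 75^(-12) ≡ 75^(136-12) = 75^124 ≡ 87 (mod 137).
Giant steps γ_i = 100·87^i mod 137: γ_0=100, γ_1=69, γ_2=112, γ_3=17, γ_4=109, γ_5=30, γ_6=7, γ_7=61, γ_8=101 (in table at j=6).
x = i·n + j = 8·12 + 6 = 102.
Check: 75^102 ≡ 100 (mod 137).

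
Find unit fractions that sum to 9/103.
1/12 + 1/248 + 1/76632

Greedy algorithm:
9/103: ceiling(103/9) = 12, use 1/12
5/1236: ceiling(1236/5) = 248, use 1/248
1/76632: ceiling(76632/1) = 76632, use 1/76632
Result: 9/103 = 1/12 + 1/248 + 1/76632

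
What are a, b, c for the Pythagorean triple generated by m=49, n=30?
(1501, 2940, 3301)

Euclid's formula: a = m² - n², b = 2mn, c = m² + n²
m = 49, n = 30
a = 49² - 30² = 2401 - 900 = 1501
b = 2 × 49 × 30 = 2940
c = 49² + 30² = 2401 + 900 = 3301
Verification: 1501² + 2940² = 2253001 + 8643600 = 10896601 = 3301² ✓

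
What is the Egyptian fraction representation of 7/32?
1/5 + 1/54 + 1/4320

Greedy algorithm:
7/32: ceiling(32/7) = 5, use 1/5
3/160: ceiling(160/3) = 54, use 1/54
1/4320: ceiling(4320/1) = 4320, use 1/4320
Result: 7/32 = 1/5 + 1/54 + 1/4320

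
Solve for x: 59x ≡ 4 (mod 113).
x ≡ 92 (mod 113)

gcd(59, 113) = 1, which divides 4, so solutions exist.
Find 59^(-1) mod 113 by the extended Euclidean algorithm:
113 = 1 × 59 + 54  ⟹  54 = (1)·113 + (-1)·59
59 = 1 × 54 + 5  ⟹  5 = (-1)·113 + (2)·59
54 = 10 × 5 + 4  ⟹  4 = (11)·113 + (-21)·59
5 = 1 × 4 + 1  ⟹  1 = (-12)·113 + (23)·59
So (23)·59 ≡ 1 (mod 113), i.e. 59^(-1) ≡ 23 (mod 113).
x ≡ 23 × 4 = 92 ≡ 92 (mod 113).
Check: 59 × 92 = 5428 ≡ 4 (mod 113).
Unique solution: x ≡ 92 (mod 113)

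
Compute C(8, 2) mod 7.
0

Using Lucas' theorem:
Write n=8 and k=2 in base 7:
n in base 7: [1, 1]
k in base 7: [0, 2]
C(8,2) mod 7 = ∏ C(n_i, k_i) mod 7
Digit binomials (mod 7): C(1,0) = 1; C(1,2) = 0 (k_i > n_i)
Product: 1 × 0 = 0 ≡ 0 (mod 7)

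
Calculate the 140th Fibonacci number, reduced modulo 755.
700

Matrix identity: Q^n = [[F_(n+1), F_n], [F_n, F_(n-1)]] with Q = [[1,1],[1,0]].
n = 140 = 10001100₂. Square-and-multiply, entries mod 755:
Q^1 = [[1,1],[1,0]]
Q^2 = (Q^1)² = [[2,1],[1,1]]
Q^4 = (Q^2)² = [[5,3],[3,2]]
Q^8 = (Q^4)² = [[34,21],[21,13]]
Q^17 = (Q^8)²·Q = [[319,87],[87,232]]
Q^35 = (Q^17)²·Q = [[227,610],[610,372]]
Q^70 = (Q^35)² = [[74,725],[725,104]]
Q^140 = (Q^70)² = [[336,700],[700,391]]
F_140 mod 755 = Q^140[0][1] = 700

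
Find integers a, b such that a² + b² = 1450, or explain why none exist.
9² + 37² (a=9, b=37)

Factorization: 1450 = 2 × 5^2 × 29
By Fermat: n is sum of two squares iff every prime p ≡ 3 (mod 4) appears to even power.
All primes ≡ 3 (mod 4) appear to even power.
Search a = 0, 1, 2, … for 1450 - a² a perfect square: first hit at a = 9: 1450 - 81 = 1369 = 37².
1450 = 9² + 37² = 81 + 1369 ✓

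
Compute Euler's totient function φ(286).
120

286 = 2 × 11 × 13
φ(n) = n × ∏(1 - 1/p) for each prime p dividing n
φ(286) = 286 × (1 - 1/2) × (1 - 1/11) × (1 - 1/13) = 120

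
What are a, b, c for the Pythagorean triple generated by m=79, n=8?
(6177, 1264, 6305)

Euclid's formula: a = m² - n², b = 2mn, c = m² + n²
m = 79, n = 8
a = 79² - 8² = 6241 - 64 = 6177
b = 2 × 79 × 8 = 1264
c = 79² + 8² = 6241 + 64 = 6305
Verification: 6177² + 1264² = 38155329 + 1597696 = 39753025 = 6305² ✓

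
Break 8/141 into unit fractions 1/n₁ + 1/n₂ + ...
1/18 + 1/846

Greedy algorithm:
8/141: ceiling(141/8) = 18, use 1/18
1/846: ceiling(846/1) = 846, use 1/846
Result: 8/141 = 1/18 + 1/846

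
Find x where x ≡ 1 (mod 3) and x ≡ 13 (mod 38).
13

Using Chinese Remainder Theorem:
M = 3 × 38 = 114
M1 = 38, M2 = 3
y1 = 38^(-1) mod 3 = 2
y2 = 3^(-1) mod 38 = 13
x = (1×38×2 + 13×3×13) mod 114 = 13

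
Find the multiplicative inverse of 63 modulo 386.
337

gcd(63, 386) = 1, so the inverse exists.
Extended Euclidean algorithm on (386, 63):
386 = 6 × 63 + 8  ⟹  8 = (1)·386 + (-6)·63
63 = 7 × 8 + 7  ⟹  7 = (-7)·386 + (43)·63
8 = 1 × 7 + 1  ⟹  1 = (8)·386 + (-49)·63
So (-49)·63 ≡ 1 (mod 386), i.e. 63^(-1) ≡ -49 ≡ 337 (mod 386).
Check: 63 × 337 = 21231 ≡ 1 (mod 386)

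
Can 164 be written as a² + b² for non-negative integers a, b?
8² + 10² (a=8, b=10)

Factorization: 164 = 2^2 × 41
By Fermat: n is sum of two squares iff every prime p ≡ 3 (mod 4) appears to even power.
All primes ≡ 3 (mod 4) appear to even power.
Search a = 0, 1, 2, … for 164 - a² a perfect square: first hit at a = 8: 164 - 64 = 100 = 10².
164 = 8² + 10² = 64 + 100 ✓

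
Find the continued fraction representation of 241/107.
[2; 3, 1, 26]

Euclidean algorithm steps:
241 = 2 × 107 + 27
107 = 3 × 27 + 26
27 = 1 × 26 + 1
26 = 26 × 1 + 0
Continued fraction: [2; 3, 1, 26]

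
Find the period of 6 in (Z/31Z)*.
6

31 is prime, so ord(6) divides φ(31) = 30.
Divisors of 30: 1, 2, 3, 5, 6, 10, 15, 30.
Repeated squaring: 6^1 ≡ 6, 6^2 ≡ 5, 6^4 ≡ 25, 6^8 ≡ 5, 6^16 ≡ 25 (mod 31).
Test 6^d mod 31 for each divisor d in increasing order:
6^1 ≡ 6
6^2 ≡ 5
6^3 = 6^2·6^1 ≡ 30
6^5 = 6^4·6^1 ≡ 26
6^6 = 6^4·6^2 ≡ 1  ← first divisor giving 1
The order is 6.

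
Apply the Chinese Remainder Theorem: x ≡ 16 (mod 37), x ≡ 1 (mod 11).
386

Using Chinese Remainder Theorem:
M = 37 × 11 = 407
M1 = 11, M2 = 37
y1 = 11^(-1) mod 37 = 27
y2 = 37^(-1) mod 11 = 3
x = (16×11×27 + 1×37×3) mod 407 = 386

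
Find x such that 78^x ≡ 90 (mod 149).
87

Baby-step giant-step with step n = ⌈√149⌉ = 13.
Baby steps 78^j mod 149 (j:value) for j=0..12: 0:1, 1:78, 2:124, 3:136, 4:29, 5:27, 6:20, 7:70, 8:96, 9:38, 10:133, 11:93, 12:102.
Giant-step multiplier: 78^(-13) ≡ 78^(148-13) = 78^135 ≡ 48 (mod 149).
Giant steps γ_i = 90·48^i mod 149: γ_0=90, γ_1=148, γ_2=101, γ_3=80, γ_4=115, γ_5=7, γ_6=38 (in table at j=9).
x = i·n + j = 6·13 + 9 = 87.
Check: 78^87 ≡ 90 (mod 149).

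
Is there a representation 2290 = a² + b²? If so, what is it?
9² + 47² (a=9, b=47)

Factorization: 2290 = 2 × 5 × 229
By Fermat: n is sum of two squares iff every prime p ≡ 3 (mod 4) appears to even power.
All primes ≡ 3 (mod 4) appear to even power.
Search a = 0, 1, 2, … for 2290 - a² a perfect square: first hit at a = 9: 2290 - 81 = 2209 = 47².
2290 = 9² + 47² = 81 + 2209 ✓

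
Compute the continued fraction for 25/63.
[0; 2, 1, 1, 12]

Euclidean algorithm steps:
25 = 0 × 63 + 25
63 = 2 × 25 + 13
25 = 1 × 13 + 12
13 = 1 × 12 + 1
12 = 12 × 1 + 0
Continued fraction: [0; 2, 1, 1, 12]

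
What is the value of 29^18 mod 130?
1

Repeated squaring. Binary of 18 = 10010.
29^1 ≡ 29 (mod 130); 29^2 ≡ 61 (mod 130); 29^4 ≡ 81 (mod 130); 29^8 ≡ 61 (mod 130); 29^16 ≡ 81 (mod 130)
29^18 = 29^2 × 29^16 ≡ 1 (mod 130)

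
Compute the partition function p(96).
118114304

p(n) counts ways to write n as a sum of positive integers (order ignored).
Euler's pentagonal recurrence: p(k) = p(k-1) + p(k-2) - p(k-5) - p(k-7) + p(k-12) + p(k-15) - ... (offsets j(3j∓1)/2, signs ++--, p(0)=1, p(<0)=0).
DP table for k = 0..95: p(0)=1, p(1)=1, p(2)=2, p(3)=3, p(4)=5, p(5)=7, p(6)=11, p(7)=15, p(8)=22, p(9)=30, p(10)=42, p(11)=56, p(12)=77, p(13)=101, p(14)=135, p(15)=176, p(16)=231, p(17)=297, p(18)=385, p(19)=490, p(20)=627, p(21)=792, p(22)=1002, p(23)=1255, p(24)=1575, p(25)=1958, p(26)=2436, p(27)=3010, p(28)=3718, p(29)=4565, p(30)=5604, p(31)=6842, p(32)=8349, p(33)=10143, p(34)=12310, p(35)=14883, p(36)=17977, p(37)=21637, p(38)=26015, p(39)=31185, p(40)=37338, p(41)=44583, p(42)=53174, p(43)=63261, p(44)=75175, p(45)=89134, p(46)=105558, p(47)=124754, p(48)=147273, p(49)=173525, p(50)=204226, p(51)=239943, p(52)=281589, p(53)=329931, p(54)=386155, p(55)=451276, p(56)=526823, p(57)=614154, p(58)=715220, p(59)=831820, p(60)=966467, p(61)=1121505, p(62)=1300156, p(63)=1505499, p(64)=1741630, p(65)=2012558, p(66)=2323520, p(67)=2679689, p(68)=3087735, p(69)=3554345, p(70)=4087968, p(71)=4697205, p(72)=5392783, p(73)=6185689, p(74)=7089500, p(75)=8118264, p(76)=9289091, p(77)=10619863, p(78)=12132164, p(79)=13848650, p(80)=15796476, p(81)=18004327, p(82)=20506255, p(83)=23338469, p(84)=26543660, p(85)=30167357, p(86)=34262962, p(87)=38887673, p(88)=44108109, p(89)=49995925, p(90)=56634173, p(91)=64112359, p(92)=72533807, p(93)=82010177, p(94)=92669720, p(95)=104651419.
Final step: p(96) = p(95) + p(94) - p(91) - p(89) + p(84) + p(81) - p(74) - p(70) + p(61) + p(56) - p(45) - p(39) + p(26) + p(19) - p(4)
= 104651419 + 92669720 - 64112359 - 49995925 + 26543660 + 18004327 - 7089500 - 4087968 + 1121505 + 526823 - 89134 - 31185 + 2436 + 490 - 5
= 118114304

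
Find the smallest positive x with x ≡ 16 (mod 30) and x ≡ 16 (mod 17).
16

Using Chinese Remainder Theorem:
M = 30 × 17 = 510
M1 = 17, M2 = 30
y1 = 17^(-1) mod 30 = 23
y2 = 30^(-1) mod 17 = 4
x = (16×17×23 + 16×30×4) mod 510 = 16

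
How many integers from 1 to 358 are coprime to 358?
178

358 = 2 × 179
φ(n) = n × ∏(1 - 1/p) for each prime p dividing n
φ(358) = 358 × (1 - 1/2) × (1 - 1/179) = 178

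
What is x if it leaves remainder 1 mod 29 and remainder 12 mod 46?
610

Using Chinese Remainder Theorem:
M = 29 × 46 = 1334
M1 = 46, M2 = 29
y1 = 46^(-1) mod 29 = 12
y2 = 29^(-1) mod 46 = 27
x = (1×46×12 + 12×29×27) mod 1334 = 610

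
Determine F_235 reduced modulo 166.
63

Matrix identity: Q^n = [[F_(n+1), F_n], [F_n, F_(n-1)]] with Q = [[1,1],[1,0]].
n = 235 = 11101011₂. Square-and-multiply, entries mod 166:
Q^1 = [[1,1],[1,0]]
Q^3 = (Q^1)²·Q = [[3,2],[2,1]]
Q^7 = (Q^3)²·Q = [[21,13],[13,8]]
Q^14 = (Q^7)² = [[112,45],[45,67]]
Q^29 = (Q^14)²·Q = [[48,127],[127,87]]
Q^58 = (Q^29)² = [[7,47],[47,126]]
Q^117 = (Q^58)²·Q = [[43,100],[100,109]]
Q^235 = (Q^117)²·Q = [[157,63],[63,94]]
F_235 mod 166 = Q^235[0][1] = 63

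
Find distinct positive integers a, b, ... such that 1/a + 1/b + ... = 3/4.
1/2 + 1/4

Greedy algorithm:
3/4: ceiling(4/3) = 2, use 1/2
1/4: ceiling(4/1) = 4, use 1/4
Result: 3/4 = 1/2 + 1/4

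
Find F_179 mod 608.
457

Matrix identity: Q^n = [[F_(n+1), F_n], [F_n, F_(n-1)]] with Q = [[1,1],[1,0]].
n = 179 = 10110011₂. Square-and-multiply, entries mod 608:
Q^1 = [[1,1],[1,0]]
Q^2 = (Q^1)² = [[2,1],[1,1]]
Q^5 = (Q^2)²·Q = [[8,5],[5,3]]
Q^11 = (Q^5)²·Q = [[144,89],[89,55]]
Q^22 = (Q^11)² = [[81,79],[79,2]]
Q^44 = (Q^22)² = [[34,477],[477,165]]
Q^89 = (Q^44)²·Q = [[152,77],[77,75]]
Q^179 = (Q^89)²·Q = [[304,457],[457,455]]
F_179 mod 608 = Q^179[0][1] = 457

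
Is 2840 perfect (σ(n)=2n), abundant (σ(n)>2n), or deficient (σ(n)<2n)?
abundant

Proper divisors of 2840: sum = 1 + 2 + 4 + 5 + 8 + 10 + 20 + 40 + 71 + 142 + 284 + 355 + 568 + 710 + 1420 = 3640
Since 3640 > 2840, 2840 is abundant.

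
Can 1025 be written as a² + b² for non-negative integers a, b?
1² + 32² (a=1, b=32)

Factorization: 1025 = 5^2 × 41
By Fermat: n is sum of two squares iff every prime p ≡ 3 (mod 4) appears to even power.
All primes ≡ 3 (mod 4) appear to even power.
Search a = 0, 1, 2, … for 1025 - a² a perfect square: first hit at a = 1: 1025 - 1 = 1024 = 32².
1025 = 1² + 32² = 1 + 1024 ✓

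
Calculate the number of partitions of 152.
49686288421

p(n) counts ways to write n as a sum of positive integers (order ignored).
Euler's pentagonal recurrence: p(k) = p(k-1) + p(k-2) - p(k-5) - p(k-7) + p(k-12) + p(k-15) - ... (offsets j(3j∓1)/2, signs ++--, p(0)=1, p(<0)=0).
DP table for k = 0..151: p(0)=1, p(1)=1, p(2)=2, p(3)=3, p(4)=5, p(5)=7, p(6)=11, p(7)=15, p(8)=22, p(9)=30, p(10)=42, p(11)=56, p(12)=77, p(13)=101, p(14)=135, p(15)=176, p(16)=231, p(17)=297, p(18)=385, p(19)=490, p(20)=627, p(21)=792, p(22)=1002, p(23)=1255, p(24)=1575, p(25)=1958, p(26)=2436, p(27)=3010, p(28)=3718, p(29)=4565, p(30)=5604, p(31)=6842, p(32)=8349, p(33)=10143, p(34)=12310, p(35)=14883, p(36)=17977, p(37)=21637, p(38)=26015, p(39)=31185, p(40)=37338, p(41)=44583, p(42)=53174, p(43)=63261, p(44)=75175, p(45)=89134, p(46)=105558, p(47)=124754, p(48)=147273, p(49)=173525, p(50)=204226, p(51)=239943, p(52)=281589, p(53)=329931, p(54)=386155, p(55)=451276, p(56)=526823, p(57)=614154, p(58)=715220, p(59)=831820, p(60)=966467, p(61)=1121505, p(62)=1300156, p(63)=1505499, p(64)=1741630, p(65)=2012558, p(66)=2323520, p(67)=2679689, p(68)=3087735, p(69)=3554345, p(70)=4087968, p(71)=4697205, p(72)=5392783, p(73)=6185689, p(74)=7089500, p(75)=8118264, p(76)=9289091, p(77)=10619863, p(78)=12132164, p(79)=13848650, p(80)=15796476, p(81)=18004327, p(82)=20506255, p(83)=23338469, p(84)=26543660, p(85)=30167357, p(86)=34262962, p(87)=38887673, p(88)=44108109, p(89)=49995925, p(90)=56634173, p(91)=64112359, p(92)=72533807, p(93)=82010177, p(94)=92669720, p(95)=104651419, p(96)=118114304, p(97)=133230930, p(98)=150198136, p(99)=169229875, p(100)=190569292, p(101)=214481126, p(102)=241265379, p(103)=271248950, p(104)=304801365, p(105)=342325709, p(106)=384276336, p(107)=431149389, p(108)=483502844, p(109)=541946240, p(110)=607163746, p(111)=679903203, p(112)=761002156, p(113)=851376628, p(114)=952050665, p(115)=1064144451, p(116)=1188908248, p(117)=1327710076, p(118)=1482074143, p(119)=1653668665, p(120)=1844349560, p(121)=2056148051, p(122)=2291320912, p(123)=2552338241, p(124)=2841940500, p(125)=3163127352, p(126)=3519222692, p(127)=3913864295, p(128)=4351078600, p(129)=4835271870, p(130)=5371315400, p(131)=5964539504, p(132)=6620830889, p(133)=7346629512, p(134)=8149040695, p(135)=9035836076, p(136)=10015581680, p(137)=11097645016, p(138)=12292341831, p(139)=13610949895, p(140)=15065878135, p(141)=16670689208, p(142)=18440293320, p(143)=20390982757, p(144)=22540654445, p(145)=24908858009, p(146)=27517052599, p(147)=30388671978, p(148)=33549419497, p(149)=37027355200, p(150)=40853235313, p(151)=45060624582.
Final step: p(152) = p(151) + p(150) - p(147) - p(145) + p(140) + p(137) - p(130) - p(126) + p(117) + p(112) - p(101) - p(95) + p(82) + p(75) - p(60) - p(52) + p(35) + p(26) - p(7)
= 45060624582 + 40853235313 - 30388671978 - 24908858009 + 15065878135 + 11097645016 - 5371315400 - 3519222692 + 1327710076 + 761002156 - 214481126 - 104651419 + 20506255 + 8118264 - 966467 - 281589 + 14883 + 2436 - 15
= 49686288421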